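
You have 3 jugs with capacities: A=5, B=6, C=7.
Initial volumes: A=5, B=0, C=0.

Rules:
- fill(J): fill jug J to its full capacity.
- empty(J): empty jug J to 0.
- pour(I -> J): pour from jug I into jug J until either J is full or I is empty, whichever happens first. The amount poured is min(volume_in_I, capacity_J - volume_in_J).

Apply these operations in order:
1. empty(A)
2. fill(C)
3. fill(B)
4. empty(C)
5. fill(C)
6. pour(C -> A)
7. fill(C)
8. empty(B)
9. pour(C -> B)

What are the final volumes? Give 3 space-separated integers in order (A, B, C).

Step 1: empty(A) -> (A=0 B=0 C=0)
Step 2: fill(C) -> (A=0 B=0 C=7)
Step 3: fill(B) -> (A=0 B=6 C=7)
Step 4: empty(C) -> (A=0 B=6 C=0)
Step 5: fill(C) -> (A=0 B=6 C=7)
Step 6: pour(C -> A) -> (A=5 B=6 C=2)
Step 7: fill(C) -> (A=5 B=6 C=7)
Step 8: empty(B) -> (A=5 B=0 C=7)
Step 9: pour(C -> B) -> (A=5 B=6 C=1)

Answer: 5 6 1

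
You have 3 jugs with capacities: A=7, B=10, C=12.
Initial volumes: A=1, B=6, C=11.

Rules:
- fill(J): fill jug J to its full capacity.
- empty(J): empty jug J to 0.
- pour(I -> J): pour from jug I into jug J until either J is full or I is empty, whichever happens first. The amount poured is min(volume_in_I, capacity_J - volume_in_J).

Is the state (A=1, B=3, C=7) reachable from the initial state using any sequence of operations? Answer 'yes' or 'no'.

BFS explored all 551 reachable states.
Reachable set includes: (0,0,0), (0,0,1), (0,0,2), (0,0,3), (0,0,4), (0,0,5), (0,0,6), (0,0,7), (0,0,8), (0,0,9), (0,0,10), (0,0,11) ...
Target (A=1, B=3, C=7) not in reachable set → no.

Answer: no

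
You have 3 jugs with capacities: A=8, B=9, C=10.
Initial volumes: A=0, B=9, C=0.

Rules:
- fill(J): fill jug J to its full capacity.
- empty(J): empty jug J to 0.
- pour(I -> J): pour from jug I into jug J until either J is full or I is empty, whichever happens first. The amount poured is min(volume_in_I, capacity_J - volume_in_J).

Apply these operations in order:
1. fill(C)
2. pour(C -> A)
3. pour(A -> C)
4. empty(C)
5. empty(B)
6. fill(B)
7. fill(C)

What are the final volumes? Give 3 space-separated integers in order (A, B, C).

Step 1: fill(C) -> (A=0 B=9 C=10)
Step 2: pour(C -> A) -> (A=8 B=9 C=2)
Step 3: pour(A -> C) -> (A=0 B=9 C=10)
Step 4: empty(C) -> (A=0 B=9 C=0)
Step 5: empty(B) -> (A=0 B=0 C=0)
Step 6: fill(B) -> (A=0 B=9 C=0)
Step 7: fill(C) -> (A=0 B=9 C=10)

Answer: 0 9 10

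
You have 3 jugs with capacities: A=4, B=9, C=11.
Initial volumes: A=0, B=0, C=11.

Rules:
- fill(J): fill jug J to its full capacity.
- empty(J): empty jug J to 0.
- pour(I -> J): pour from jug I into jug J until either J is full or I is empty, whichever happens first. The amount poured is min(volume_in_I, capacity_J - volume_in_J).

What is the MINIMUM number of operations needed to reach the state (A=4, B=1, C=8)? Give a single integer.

Answer: 7

Derivation:
BFS from (A=0, B=0, C=11). One shortest path:
  1. fill(A) -> (A=4 B=0 C=11)
  2. fill(B) -> (A=4 B=9 C=11)
  3. empty(C) -> (A=4 B=9 C=0)
  4. pour(A -> C) -> (A=0 B=9 C=4)
  5. pour(B -> A) -> (A=4 B=5 C=4)
  6. pour(A -> C) -> (A=0 B=5 C=8)
  7. pour(B -> A) -> (A=4 B=1 C=8)
Reached target in 7 moves.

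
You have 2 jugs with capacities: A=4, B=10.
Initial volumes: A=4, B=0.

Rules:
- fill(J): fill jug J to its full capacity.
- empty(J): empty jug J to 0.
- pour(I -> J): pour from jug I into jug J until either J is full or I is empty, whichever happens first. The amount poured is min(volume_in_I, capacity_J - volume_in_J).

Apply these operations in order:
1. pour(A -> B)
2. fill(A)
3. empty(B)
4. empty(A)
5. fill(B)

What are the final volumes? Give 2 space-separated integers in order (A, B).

Step 1: pour(A -> B) -> (A=0 B=4)
Step 2: fill(A) -> (A=4 B=4)
Step 3: empty(B) -> (A=4 B=0)
Step 4: empty(A) -> (A=0 B=0)
Step 5: fill(B) -> (A=0 B=10)

Answer: 0 10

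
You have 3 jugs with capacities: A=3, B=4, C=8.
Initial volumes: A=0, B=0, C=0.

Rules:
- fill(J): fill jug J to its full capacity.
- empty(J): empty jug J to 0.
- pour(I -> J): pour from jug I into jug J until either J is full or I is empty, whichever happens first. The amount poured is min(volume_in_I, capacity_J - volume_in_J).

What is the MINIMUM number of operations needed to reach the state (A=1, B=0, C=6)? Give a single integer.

Answer: 6

Derivation:
BFS from (A=0, B=0, C=0). One shortest path:
  1. fill(A) -> (A=3 B=0 C=0)
  2. fill(B) -> (A=3 B=4 C=0)
  3. pour(A -> C) -> (A=0 B=4 C=3)
  4. pour(B -> A) -> (A=3 B=1 C=3)
  5. pour(A -> C) -> (A=0 B=1 C=6)
  6. pour(B -> A) -> (A=1 B=0 C=6)
Reached target in 6 moves.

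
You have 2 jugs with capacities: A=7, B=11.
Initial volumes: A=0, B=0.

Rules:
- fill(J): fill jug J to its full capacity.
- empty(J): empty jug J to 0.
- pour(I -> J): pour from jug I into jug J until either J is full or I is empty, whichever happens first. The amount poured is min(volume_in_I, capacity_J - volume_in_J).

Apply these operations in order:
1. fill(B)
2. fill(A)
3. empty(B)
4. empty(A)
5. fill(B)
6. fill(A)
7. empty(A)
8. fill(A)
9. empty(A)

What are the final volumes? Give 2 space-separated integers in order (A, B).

Answer: 0 11

Derivation:
Step 1: fill(B) -> (A=0 B=11)
Step 2: fill(A) -> (A=7 B=11)
Step 3: empty(B) -> (A=7 B=0)
Step 4: empty(A) -> (A=0 B=0)
Step 5: fill(B) -> (A=0 B=11)
Step 6: fill(A) -> (A=7 B=11)
Step 7: empty(A) -> (A=0 B=11)
Step 8: fill(A) -> (A=7 B=11)
Step 9: empty(A) -> (A=0 B=11)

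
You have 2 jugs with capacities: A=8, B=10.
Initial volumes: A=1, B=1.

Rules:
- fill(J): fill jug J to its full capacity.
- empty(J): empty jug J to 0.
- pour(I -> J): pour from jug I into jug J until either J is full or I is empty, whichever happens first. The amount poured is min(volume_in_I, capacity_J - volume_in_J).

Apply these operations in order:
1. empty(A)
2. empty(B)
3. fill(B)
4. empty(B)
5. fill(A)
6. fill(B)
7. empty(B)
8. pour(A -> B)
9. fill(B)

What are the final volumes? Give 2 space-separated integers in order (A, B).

Step 1: empty(A) -> (A=0 B=1)
Step 2: empty(B) -> (A=0 B=0)
Step 3: fill(B) -> (A=0 B=10)
Step 4: empty(B) -> (A=0 B=0)
Step 5: fill(A) -> (A=8 B=0)
Step 6: fill(B) -> (A=8 B=10)
Step 7: empty(B) -> (A=8 B=0)
Step 8: pour(A -> B) -> (A=0 B=8)
Step 9: fill(B) -> (A=0 B=10)

Answer: 0 10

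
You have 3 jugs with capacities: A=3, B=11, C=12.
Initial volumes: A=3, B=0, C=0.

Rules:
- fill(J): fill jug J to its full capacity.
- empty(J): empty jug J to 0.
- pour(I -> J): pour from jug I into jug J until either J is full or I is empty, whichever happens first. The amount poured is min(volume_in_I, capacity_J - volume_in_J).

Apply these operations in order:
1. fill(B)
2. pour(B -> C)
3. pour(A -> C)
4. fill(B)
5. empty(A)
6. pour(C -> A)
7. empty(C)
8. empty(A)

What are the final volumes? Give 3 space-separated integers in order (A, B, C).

Answer: 0 11 0

Derivation:
Step 1: fill(B) -> (A=3 B=11 C=0)
Step 2: pour(B -> C) -> (A=3 B=0 C=11)
Step 3: pour(A -> C) -> (A=2 B=0 C=12)
Step 4: fill(B) -> (A=2 B=11 C=12)
Step 5: empty(A) -> (A=0 B=11 C=12)
Step 6: pour(C -> A) -> (A=3 B=11 C=9)
Step 7: empty(C) -> (A=3 B=11 C=0)
Step 8: empty(A) -> (A=0 B=11 C=0)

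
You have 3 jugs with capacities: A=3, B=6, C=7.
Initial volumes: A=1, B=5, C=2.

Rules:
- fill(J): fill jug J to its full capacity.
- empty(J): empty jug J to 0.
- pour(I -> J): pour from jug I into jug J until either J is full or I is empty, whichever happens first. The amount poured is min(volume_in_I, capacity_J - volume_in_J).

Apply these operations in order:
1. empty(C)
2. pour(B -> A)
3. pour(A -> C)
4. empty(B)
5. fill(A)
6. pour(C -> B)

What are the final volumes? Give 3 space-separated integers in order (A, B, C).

Step 1: empty(C) -> (A=1 B=5 C=0)
Step 2: pour(B -> A) -> (A=3 B=3 C=0)
Step 3: pour(A -> C) -> (A=0 B=3 C=3)
Step 4: empty(B) -> (A=0 B=0 C=3)
Step 5: fill(A) -> (A=3 B=0 C=3)
Step 6: pour(C -> B) -> (A=3 B=3 C=0)

Answer: 3 3 0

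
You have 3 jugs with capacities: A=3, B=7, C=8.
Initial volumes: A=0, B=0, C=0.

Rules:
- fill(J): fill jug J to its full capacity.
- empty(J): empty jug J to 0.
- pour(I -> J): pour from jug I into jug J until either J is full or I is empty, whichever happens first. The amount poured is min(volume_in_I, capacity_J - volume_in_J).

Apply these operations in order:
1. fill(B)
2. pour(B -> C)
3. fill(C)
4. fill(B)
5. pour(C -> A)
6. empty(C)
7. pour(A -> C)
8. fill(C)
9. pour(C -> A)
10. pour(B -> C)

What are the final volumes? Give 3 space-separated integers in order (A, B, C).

Answer: 3 4 8

Derivation:
Step 1: fill(B) -> (A=0 B=7 C=0)
Step 2: pour(B -> C) -> (A=0 B=0 C=7)
Step 3: fill(C) -> (A=0 B=0 C=8)
Step 4: fill(B) -> (A=0 B=7 C=8)
Step 5: pour(C -> A) -> (A=3 B=7 C=5)
Step 6: empty(C) -> (A=3 B=7 C=0)
Step 7: pour(A -> C) -> (A=0 B=7 C=3)
Step 8: fill(C) -> (A=0 B=7 C=8)
Step 9: pour(C -> A) -> (A=3 B=7 C=5)
Step 10: pour(B -> C) -> (A=3 B=4 C=8)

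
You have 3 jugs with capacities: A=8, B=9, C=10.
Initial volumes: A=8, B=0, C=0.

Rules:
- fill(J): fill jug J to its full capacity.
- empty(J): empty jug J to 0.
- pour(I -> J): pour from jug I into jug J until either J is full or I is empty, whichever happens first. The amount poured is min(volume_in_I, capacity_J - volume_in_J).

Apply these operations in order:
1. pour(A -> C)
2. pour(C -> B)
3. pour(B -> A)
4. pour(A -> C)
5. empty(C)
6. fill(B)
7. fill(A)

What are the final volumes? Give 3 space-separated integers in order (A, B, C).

Answer: 8 9 0

Derivation:
Step 1: pour(A -> C) -> (A=0 B=0 C=8)
Step 2: pour(C -> B) -> (A=0 B=8 C=0)
Step 3: pour(B -> A) -> (A=8 B=0 C=0)
Step 4: pour(A -> C) -> (A=0 B=0 C=8)
Step 5: empty(C) -> (A=0 B=0 C=0)
Step 6: fill(B) -> (A=0 B=9 C=0)
Step 7: fill(A) -> (A=8 B=9 C=0)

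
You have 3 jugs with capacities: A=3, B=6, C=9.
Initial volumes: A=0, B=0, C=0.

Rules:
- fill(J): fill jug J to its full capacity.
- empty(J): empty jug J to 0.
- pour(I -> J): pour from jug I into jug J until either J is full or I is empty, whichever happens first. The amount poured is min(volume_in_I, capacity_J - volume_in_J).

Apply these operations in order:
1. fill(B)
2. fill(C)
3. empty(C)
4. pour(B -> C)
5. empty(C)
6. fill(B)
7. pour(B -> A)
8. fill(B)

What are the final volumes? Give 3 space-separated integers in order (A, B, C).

Answer: 3 6 0

Derivation:
Step 1: fill(B) -> (A=0 B=6 C=0)
Step 2: fill(C) -> (A=0 B=6 C=9)
Step 3: empty(C) -> (A=0 B=6 C=0)
Step 4: pour(B -> C) -> (A=0 B=0 C=6)
Step 5: empty(C) -> (A=0 B=0 C=0)
Step 6: fill(B) -> (A=0 B=6 C=0)
Step 7: pour(B -> A) -> (A=3 B=3 C=0)
Step 8: fill(B) -> (A=3 B=6 C=0)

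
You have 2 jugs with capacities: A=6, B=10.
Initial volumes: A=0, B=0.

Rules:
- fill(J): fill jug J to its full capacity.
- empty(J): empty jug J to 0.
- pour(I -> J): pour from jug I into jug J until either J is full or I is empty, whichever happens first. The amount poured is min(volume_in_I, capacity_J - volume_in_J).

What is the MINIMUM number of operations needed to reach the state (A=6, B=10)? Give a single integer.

Answer: 2

Derivation:
BFS from (A=0, B=0). One shortest path:
  1. fill(A) -> (A=6 B=0)
  2. fill(B) -> (A=6 B=10)
Reached target in 2 moves.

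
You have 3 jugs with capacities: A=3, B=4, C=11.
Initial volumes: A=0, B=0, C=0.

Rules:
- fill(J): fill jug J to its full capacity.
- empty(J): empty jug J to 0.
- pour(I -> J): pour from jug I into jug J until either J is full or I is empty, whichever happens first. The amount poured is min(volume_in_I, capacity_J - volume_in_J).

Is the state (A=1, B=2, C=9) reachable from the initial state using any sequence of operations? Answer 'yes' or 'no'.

BFS explored all 180 reachable states.
Reachable set includes: (0,0,0), (0,0,1), (0,0,2), (0,0,3), (0,0,4), (0,0,5), (0,0,6), (0,0,7), (0,0,8), (0,0,9), (0,0,10), (0,0,11) ...
Target (A=1, B=2, C=9) not in reachable set → no.

Answer: no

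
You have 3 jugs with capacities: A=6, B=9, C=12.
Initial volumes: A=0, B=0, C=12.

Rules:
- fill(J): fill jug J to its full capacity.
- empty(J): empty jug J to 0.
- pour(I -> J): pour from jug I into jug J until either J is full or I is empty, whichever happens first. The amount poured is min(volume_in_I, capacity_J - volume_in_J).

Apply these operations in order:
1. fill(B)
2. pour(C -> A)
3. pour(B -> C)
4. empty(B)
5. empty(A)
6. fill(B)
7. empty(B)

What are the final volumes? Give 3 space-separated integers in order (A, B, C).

Answer: 0 0 12

Derivation:
Step 1: fill(B) -> (A=0 B=9 C=12)
Step 2: pour(C -> A) -> (A=6 B=9 C=6)
Step 3: pour(B -> C) -> (A=6 B=3 C=12)
Step 4: empty(B) -> (A=6 B=0 C=12)
Step 5: empty(A) -> (A=0 B=0 C=12)
Step 6: fill(B) -> (A=0 B=9 C=12)
Step 7: empty(B) -> (A=0 B=0 C=12)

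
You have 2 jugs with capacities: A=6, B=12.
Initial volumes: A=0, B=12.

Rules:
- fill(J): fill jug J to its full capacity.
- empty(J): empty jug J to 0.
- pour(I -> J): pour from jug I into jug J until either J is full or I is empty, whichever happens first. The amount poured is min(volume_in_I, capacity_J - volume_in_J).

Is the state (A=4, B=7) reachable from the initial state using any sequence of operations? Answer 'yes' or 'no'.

Answer: no

Derivation:
BFS explored all 6 reachable states.
Reachable set includes: (0,0), (0,6), (0,12), (6,0), (6,6), (6,12)
Target (A=4, B=7) not in reachable set → no.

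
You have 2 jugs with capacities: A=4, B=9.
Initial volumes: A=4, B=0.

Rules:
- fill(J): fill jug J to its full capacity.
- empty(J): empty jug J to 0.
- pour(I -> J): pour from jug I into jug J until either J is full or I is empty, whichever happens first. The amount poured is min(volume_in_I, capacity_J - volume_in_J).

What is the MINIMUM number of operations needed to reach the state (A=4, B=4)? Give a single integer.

BFS from (A=4, B=0). One shortest path:
  1. pour(A -> B) -> (A=0 B=4)
  2. fill(A) -> (A=4 B=4)
Reached target in 2 moves.

Answer: 2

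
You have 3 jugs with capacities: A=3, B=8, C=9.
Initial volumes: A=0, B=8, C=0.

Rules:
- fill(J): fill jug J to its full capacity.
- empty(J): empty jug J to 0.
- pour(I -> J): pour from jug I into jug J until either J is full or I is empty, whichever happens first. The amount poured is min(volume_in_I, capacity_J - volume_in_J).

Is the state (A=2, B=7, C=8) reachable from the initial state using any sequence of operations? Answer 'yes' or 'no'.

BFS explored all 248 reachable states.
Reachable set includes: (0,0,0), (0,0,1), (0,0,2), (0,0,3), (0,0,4), (0,0,5), (0,0,6), (0,0,7), (0,0,8), (0,0,9), (0,1,0), (0,1,1) ...
Target (A=2, B=7, C=8) not in reachable set → no.

Answer: no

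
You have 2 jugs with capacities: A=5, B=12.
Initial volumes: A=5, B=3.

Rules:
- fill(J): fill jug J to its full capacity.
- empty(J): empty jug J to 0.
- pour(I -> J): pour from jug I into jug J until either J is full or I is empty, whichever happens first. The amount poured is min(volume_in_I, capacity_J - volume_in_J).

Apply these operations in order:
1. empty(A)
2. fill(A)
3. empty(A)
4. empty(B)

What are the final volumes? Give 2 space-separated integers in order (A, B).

Step 1: empty(A) -> (A=0 B=3)
Step 2: fill(A) -> (A=5 B=3)
Step 3: empty(A) -> (A=0 B=3)
Step 4: empty(B) -> (A=0 B=0)

Answer: 0 0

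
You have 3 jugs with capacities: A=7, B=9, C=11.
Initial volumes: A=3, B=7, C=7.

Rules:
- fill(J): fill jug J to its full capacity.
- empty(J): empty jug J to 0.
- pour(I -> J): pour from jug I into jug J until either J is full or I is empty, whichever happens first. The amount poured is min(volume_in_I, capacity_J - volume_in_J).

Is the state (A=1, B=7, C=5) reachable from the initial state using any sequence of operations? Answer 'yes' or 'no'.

BFS explored all 481 reachable states.
Reachable set includes: (0,0,0), (0,0,1), (0,0,2), (0,0,3), (0,0,4), (0,0,5), (0,0,6), (0,0,7), (0,0,8), (0,0,9), (0,0,10), (0,0,11) ...
Target (A=1, B=7, C=5) not in reachable set → no.

Answer: no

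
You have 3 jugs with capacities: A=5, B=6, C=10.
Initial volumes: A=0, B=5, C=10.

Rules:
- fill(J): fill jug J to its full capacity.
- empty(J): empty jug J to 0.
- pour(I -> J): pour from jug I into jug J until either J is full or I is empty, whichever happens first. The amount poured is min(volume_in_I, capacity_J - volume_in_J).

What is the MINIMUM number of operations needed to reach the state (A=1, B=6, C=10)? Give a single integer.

Answer: 5

Derivation:
BFS from (A=0, B=5, C=10). One shortest path:
  1. fill(B) -> (A=0 B=6 C=10)
  2. pour(B -> A) -> (A=5 B=1 C=10)
  3. empty(A) -> (A=0 B=1 C=10)
  4. pour(B -> A) -> (A=1 B=0 C=10)
  5. fill(B) -> (A=1 B=6 C=10)
Reached target in 5 moves.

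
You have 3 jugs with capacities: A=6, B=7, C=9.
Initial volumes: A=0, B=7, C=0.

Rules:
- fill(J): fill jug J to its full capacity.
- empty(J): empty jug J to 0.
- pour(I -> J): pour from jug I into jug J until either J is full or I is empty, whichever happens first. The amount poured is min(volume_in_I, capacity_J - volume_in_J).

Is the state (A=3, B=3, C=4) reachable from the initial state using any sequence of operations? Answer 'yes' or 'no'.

BFS explored all 320 reachable states.
Reachable set includes: (0,0,0), (0,0,1), (0,0,2), (0,0,3), (0,0,4), (0,0,5), (0,0,6), (0,0,7), (0,0,8), (0,0,9), (0,1,0), (0,1,1) ...
Target (A=3, B=3, C=4) not in reachable set → no.

Answer: no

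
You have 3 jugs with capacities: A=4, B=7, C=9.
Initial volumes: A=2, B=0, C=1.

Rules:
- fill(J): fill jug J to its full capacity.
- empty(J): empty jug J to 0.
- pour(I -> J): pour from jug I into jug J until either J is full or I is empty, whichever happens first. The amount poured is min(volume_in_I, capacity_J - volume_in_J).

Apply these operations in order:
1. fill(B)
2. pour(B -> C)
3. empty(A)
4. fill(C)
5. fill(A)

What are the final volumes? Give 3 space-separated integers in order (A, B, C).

Answer: 4 0 9

Derivation:
Step 1: fill(B) -> (A=2 B=7 C=1)
Step 2: pour(B -> C) -> (A=2 B=0 C=8)
Step 3: empty(A) -> (A=0 B=0 C=8)
Step 4: fill(C) -> (A=0 B=0 C=9)
Step 5: fill(A) -> (A=4 B=0 C=9)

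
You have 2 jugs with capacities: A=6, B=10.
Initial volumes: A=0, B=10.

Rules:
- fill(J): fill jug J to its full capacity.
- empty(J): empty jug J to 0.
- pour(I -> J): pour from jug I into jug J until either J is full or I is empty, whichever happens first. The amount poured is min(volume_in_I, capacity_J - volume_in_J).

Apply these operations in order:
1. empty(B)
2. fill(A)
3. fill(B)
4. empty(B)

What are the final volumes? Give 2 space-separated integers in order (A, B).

Answer: 6 0

Derivation:
Step 1: empty(B) -> (A=0 B=0)
Step 2: fill(A) -> (A=6 B=0)
Step 3: fill(B) -> (A=6 B=10)
Step 4: empty(B) -> (A=6 B=0)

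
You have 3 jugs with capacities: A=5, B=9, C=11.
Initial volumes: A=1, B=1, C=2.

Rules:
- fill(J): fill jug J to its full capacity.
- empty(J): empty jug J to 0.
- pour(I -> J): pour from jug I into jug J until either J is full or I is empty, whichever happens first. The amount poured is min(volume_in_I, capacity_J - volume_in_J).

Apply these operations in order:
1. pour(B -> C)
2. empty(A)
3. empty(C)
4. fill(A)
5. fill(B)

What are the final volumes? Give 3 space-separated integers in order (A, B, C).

Step 1: pour(B -> C) -> (A=1 B=0 C=3)
Step 2: empty(A) -> (A=0 B=0 C=3)
Step 3: empty(C) -> (A=0 B=0 C=0)
Step 4: fill(A) -> (A=5 B=0 C=0)
Step 5: fill(B) -> (A=5 B=9 C=0)

Answer: 5 9 0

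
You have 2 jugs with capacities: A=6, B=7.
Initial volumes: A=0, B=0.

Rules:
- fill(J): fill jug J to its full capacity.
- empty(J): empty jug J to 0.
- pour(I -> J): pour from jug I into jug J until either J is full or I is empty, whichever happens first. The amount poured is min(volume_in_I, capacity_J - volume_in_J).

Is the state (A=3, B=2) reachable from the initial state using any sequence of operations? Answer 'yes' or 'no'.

Answer: no

Derivation:
BFS explored all 26 reachable states.
Reachable set includes: (0,0), (0,1), (0,2), (0,3), (0,4), (0,5), (0,6), (0,7), (1,0), (1,7), (2,0), (2,7) ...
Target (A=3, B=2) not in reachable set → no.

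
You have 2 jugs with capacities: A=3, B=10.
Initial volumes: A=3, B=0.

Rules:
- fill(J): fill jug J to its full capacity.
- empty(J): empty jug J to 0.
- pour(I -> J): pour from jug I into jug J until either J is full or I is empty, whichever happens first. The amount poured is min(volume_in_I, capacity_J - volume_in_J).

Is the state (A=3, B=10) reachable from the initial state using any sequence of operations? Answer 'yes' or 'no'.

Answer: yes

Derivation:
BFS from (A=3, B=0):
  1. fill(B) -> (A=3 B=10)
Target reached → yes.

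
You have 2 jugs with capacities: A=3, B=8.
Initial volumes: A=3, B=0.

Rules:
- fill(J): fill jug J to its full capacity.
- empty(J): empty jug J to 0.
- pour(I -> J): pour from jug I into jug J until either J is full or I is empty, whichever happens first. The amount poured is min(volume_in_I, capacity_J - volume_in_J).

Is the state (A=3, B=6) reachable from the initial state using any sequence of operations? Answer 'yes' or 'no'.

Answer: yes

Derivation:
BFS from (A=3, B=0):
  1. pour(A -> B) -> (A=0 B=3)
  2. fill(A) -> (A=3 B=3)
  3. pour(A -> B) -> (A=0 B=6)
  4. fill(A) -> (A=3 B=6)
Target reached → yes.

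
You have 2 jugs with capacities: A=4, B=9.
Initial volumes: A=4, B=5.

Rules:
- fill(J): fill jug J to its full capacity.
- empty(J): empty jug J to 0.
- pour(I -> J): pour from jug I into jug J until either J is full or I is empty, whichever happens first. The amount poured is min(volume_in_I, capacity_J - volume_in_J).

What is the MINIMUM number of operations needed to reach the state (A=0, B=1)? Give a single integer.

Answer: 3

Derivation:
BFS from (A=4, B=5). One shortest path:
  1. empty(A) -> (A=0 B=5)
  2. pour(B -> A) -> (A=4 B=1)
  3. empty(A) -> (A=0 B=1)
Reached target in 3 moves.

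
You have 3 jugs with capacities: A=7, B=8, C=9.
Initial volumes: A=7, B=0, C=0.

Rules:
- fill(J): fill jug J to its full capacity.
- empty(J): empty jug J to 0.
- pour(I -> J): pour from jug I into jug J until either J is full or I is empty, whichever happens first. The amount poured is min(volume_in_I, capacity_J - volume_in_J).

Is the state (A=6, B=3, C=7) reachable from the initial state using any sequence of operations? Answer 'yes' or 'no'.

Answer: no

Derivation:
BFS explored all 384 reachable states.
Reachable set includes: (0,0,0), (0,0,1), (0,0,2), (0,0,3), (0,0,4), (0,0,5), (0,0,6), (0,0,7), (0,0,8), (0,0,9), (0,1,0), (0,1,1) ...
Target (A=6, B=3, C=7) not in reachable set → no.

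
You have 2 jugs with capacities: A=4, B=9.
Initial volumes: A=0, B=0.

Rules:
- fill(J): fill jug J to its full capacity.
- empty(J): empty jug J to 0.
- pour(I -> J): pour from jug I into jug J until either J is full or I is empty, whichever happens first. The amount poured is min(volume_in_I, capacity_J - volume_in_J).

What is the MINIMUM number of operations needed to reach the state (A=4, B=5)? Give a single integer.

Answer: 2

Derivation:
BFS from (A=0, B=0). One shortest path:
  1. fill(B) -> (A=0 B=9)
  2. pour(B -> A) -> (A=4 B=5)
Reached target in 2 moves.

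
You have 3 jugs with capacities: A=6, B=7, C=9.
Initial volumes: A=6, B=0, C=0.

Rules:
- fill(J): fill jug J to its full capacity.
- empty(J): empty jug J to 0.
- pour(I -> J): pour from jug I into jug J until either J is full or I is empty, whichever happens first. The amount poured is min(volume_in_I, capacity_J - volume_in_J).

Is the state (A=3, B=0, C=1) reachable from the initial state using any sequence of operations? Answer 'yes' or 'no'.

BFS from (A=6, B=0, C=0):
  1. fill(B) -> (A=6 B=7 C=0)
  2. pour(A -> C) -> (A=0 B=7 C=6)
  3. pour(B -> A) -> (A=6 B=1 C=6)
  4. pour(A -> C) -> (A=3 B=1 C=9)
  5. empty(C) -> (A=3 B=1 C=0)
  6. pour(B -> C) -> (A=3 B=0 C=1)
Target reached → yes.

Answer: yes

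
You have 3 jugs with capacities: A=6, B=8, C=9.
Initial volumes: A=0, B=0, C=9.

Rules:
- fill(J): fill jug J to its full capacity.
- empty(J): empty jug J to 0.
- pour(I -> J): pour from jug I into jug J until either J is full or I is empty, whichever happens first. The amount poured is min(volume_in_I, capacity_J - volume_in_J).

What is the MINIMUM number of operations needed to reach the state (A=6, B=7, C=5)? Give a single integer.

BFS from (A=0, B=0, C=9). One shortest path:
  1. pour(C -> B) -> (A=0 B=8 C=1)
  2. pour(B -> A) -> (A=6 B=2 C=1)
  3. pour(A -> C) -> (A=0 B=2 C=7)
  4. pour(B -> A) -> (A=2 B=0 C=7)
  5. pour(C -> B) -> (A=2 B=7 C=0)
  6. fill(C) -> (A=2 B=7 C=9)
  7. pour(C -> A) -> (A=6 B=7 C=5)
Reached target in 7 moves.

Answer: 7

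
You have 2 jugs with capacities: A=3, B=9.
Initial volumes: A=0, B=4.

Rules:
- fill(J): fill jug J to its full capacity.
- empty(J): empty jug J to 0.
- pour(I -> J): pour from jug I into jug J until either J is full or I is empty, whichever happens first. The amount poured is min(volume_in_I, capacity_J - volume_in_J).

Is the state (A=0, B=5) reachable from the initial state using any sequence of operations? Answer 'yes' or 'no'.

BFS explored all 16 reachable states.
Reachable set includes: (0,0), (0,1), (0,3), (0,4), (0,6), (0,7), (0,9), (1,0), (1,9), (3,0), (3,1), (3,3) ...
Target (A=0, B=5) not in reachable set → no.

Answer: no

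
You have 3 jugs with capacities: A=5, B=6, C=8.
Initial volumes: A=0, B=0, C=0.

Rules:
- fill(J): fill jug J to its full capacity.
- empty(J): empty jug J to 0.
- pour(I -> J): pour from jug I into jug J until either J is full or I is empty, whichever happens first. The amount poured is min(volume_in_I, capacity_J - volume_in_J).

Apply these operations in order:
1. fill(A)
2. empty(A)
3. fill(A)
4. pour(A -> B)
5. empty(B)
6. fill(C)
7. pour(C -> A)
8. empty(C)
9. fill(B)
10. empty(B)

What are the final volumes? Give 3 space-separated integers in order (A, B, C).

Step 1: fill(A) -> (A=5 B=0 C=0)
Step 2: empty(A) -> (A=0 B=0 C=0)
Step 3: fill(A) -> (A=5 B=0 C=0)
Step 4: pour(A -> B) -> (A=0 B=5 C=0)
Step 5: empty(B) -> (A=0 B=0 C=0)
Step 6: fill(C) -> (A=0 B=0 C=8)
Step 7: pour(C -> A) -> (A=5 B=0 C=3)
Step 8: empty(C) -> (A=5 B=0 C=0)
Step 9: fill(B) -> (A=5 B=6 C=0)
Step 10: empty(B) -> (A=5 B=0 C=0)

Answer: 5 0 0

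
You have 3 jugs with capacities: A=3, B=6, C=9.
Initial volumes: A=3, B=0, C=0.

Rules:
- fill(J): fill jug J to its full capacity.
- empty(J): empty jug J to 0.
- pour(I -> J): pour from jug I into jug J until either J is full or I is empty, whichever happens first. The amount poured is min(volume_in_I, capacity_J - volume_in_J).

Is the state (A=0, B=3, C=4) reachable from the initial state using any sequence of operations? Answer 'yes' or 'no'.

Answer: no

Derivation:
BFS explored all 24 reachable states.
Reachable set includes: (0,0,0), (0,0,3), (0,0,6), (0,0,9), (0,3,0), (0,3,3), (0,3,6), (0,3,9), (0,6,0), (0,6,3), (0,6,6), (0,6,9) ...
Target (A=0, B=3, C=4) not in reachable set → no.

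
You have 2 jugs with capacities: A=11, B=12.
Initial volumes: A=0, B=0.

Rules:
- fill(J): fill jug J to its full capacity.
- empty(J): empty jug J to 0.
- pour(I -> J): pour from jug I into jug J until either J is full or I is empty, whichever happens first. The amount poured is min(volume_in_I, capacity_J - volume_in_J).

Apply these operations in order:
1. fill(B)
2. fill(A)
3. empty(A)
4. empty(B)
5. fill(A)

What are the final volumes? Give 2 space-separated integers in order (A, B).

Answer: 11 0

Derivation:
Step 1: fill(B) -> (A=0 B=12)
Step 2: fill(A) -> (A=11 B=12)
Step 3: empty(A) -> (A=0 B=12)
Step 4: empty(B) -> (A=0 B=0)
Step 5: fill(A) -> (A=11 B=0)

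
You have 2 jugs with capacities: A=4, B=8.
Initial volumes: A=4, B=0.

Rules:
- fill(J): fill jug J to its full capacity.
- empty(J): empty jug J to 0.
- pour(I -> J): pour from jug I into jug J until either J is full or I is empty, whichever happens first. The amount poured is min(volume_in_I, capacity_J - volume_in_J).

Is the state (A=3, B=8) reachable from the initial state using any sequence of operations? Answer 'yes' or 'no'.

Answer: no

Derivation:
BFS explored all 6 reachable states.
Reachable set includes: (0,0), (0,4), (0,8), (4,0), (4,4), (4,8)
Target (A=3, B=8) not in reachable set → no.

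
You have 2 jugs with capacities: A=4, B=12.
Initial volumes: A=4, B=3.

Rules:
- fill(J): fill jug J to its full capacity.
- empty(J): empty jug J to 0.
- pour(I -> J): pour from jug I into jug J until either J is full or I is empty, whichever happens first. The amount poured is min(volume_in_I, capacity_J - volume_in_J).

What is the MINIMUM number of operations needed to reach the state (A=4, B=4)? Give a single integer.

Answer: 3

Derivation:
BFS from (A=4, B=3). One shortest path:
  1. empty(B) -> (A=4 B=0)
  2. pour(A -> B) -> (A=0 B=4)
  3. fill(A) -> (A=4 B=4)
Reached target in 3 moves.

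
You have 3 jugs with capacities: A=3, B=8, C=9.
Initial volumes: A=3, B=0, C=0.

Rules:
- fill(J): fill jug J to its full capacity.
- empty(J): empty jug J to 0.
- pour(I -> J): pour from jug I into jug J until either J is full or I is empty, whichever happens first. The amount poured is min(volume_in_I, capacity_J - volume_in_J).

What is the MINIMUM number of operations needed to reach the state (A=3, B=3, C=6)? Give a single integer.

BFS from (A=3, B=0, C=0). One shortest path:
  1. fill(C) -> (A=3 B=0 C=9)
  2. pour(A -> B) -> (A=0 B=3 C=9)
  3. pour(C -> A) -> (A=3 B=3 C=6)
Reached target in 3 moves.

Answer: 3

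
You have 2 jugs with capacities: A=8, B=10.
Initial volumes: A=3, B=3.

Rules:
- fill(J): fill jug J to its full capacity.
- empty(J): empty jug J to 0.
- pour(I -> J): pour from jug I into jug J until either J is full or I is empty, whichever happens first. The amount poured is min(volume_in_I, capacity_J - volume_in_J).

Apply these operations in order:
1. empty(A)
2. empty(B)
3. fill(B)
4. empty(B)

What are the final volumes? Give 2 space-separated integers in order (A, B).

Answer: 0 0

Derivation:
Step 1: empty(A) -> (A=0 B=3)
Step 2: empty(B) -> (A=0 B=0)
Step 3: fill(B) -> (A=0 B=10)
Step 4: empty(B) -> (A=0 B=0)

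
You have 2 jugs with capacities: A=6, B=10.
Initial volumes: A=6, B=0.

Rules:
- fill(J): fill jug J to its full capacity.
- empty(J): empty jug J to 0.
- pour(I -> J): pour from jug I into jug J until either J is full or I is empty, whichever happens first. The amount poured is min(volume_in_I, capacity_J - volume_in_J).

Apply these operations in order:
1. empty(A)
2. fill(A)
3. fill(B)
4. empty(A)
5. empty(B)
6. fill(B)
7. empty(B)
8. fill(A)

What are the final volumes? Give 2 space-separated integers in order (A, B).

Step 1: empty(A) -> (A=0 B=0)
Step 2: fill(A) -> (A=6 B=0)
Step 3: fill(B) -> (A=6 B=10)
Step 4: empty(A) -> (A=0 B=10)
Step 5: empty(B) -> (A=0 B=0)
Step 6: fill(B) -> (A=0 B=10)
Step 7: empty(B) -> (A=0 B=0)
Step 8: fill(A) -> (A=6 B=0)

Answer: 6 0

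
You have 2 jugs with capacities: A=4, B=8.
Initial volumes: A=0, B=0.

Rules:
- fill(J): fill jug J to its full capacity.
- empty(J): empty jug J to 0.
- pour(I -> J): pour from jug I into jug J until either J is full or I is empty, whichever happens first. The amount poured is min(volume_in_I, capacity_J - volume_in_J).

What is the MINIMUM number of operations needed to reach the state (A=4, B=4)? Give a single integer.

BFS from (A=0, B=0). One shortest path:
  1. fill(B) -> (A=0 B=8)
  2. pour(B -> A) -> (A=4 B=4)
Reached target in 2 moves.

Answer: 2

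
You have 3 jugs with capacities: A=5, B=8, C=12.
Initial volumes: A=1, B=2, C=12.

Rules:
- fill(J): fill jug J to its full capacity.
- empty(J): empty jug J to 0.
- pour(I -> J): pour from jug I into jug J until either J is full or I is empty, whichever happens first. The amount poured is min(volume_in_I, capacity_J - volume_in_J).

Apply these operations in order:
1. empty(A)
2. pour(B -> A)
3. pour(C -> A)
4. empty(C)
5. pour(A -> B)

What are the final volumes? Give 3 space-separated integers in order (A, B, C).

Step 1: empty(A) -> (A=0 B=2 C=12)
Step 2: pour(B -> A) -> (A=2 B=0 C=12)
Step 3: pour(C -> A) -> (A=5 B=0 C=9)
Step 4: empty(C) -> (A=5 B=0 C=0)
Step 5: pour(A -> B) -> (A=0 B=5 C=0)

Answer: 0 5 0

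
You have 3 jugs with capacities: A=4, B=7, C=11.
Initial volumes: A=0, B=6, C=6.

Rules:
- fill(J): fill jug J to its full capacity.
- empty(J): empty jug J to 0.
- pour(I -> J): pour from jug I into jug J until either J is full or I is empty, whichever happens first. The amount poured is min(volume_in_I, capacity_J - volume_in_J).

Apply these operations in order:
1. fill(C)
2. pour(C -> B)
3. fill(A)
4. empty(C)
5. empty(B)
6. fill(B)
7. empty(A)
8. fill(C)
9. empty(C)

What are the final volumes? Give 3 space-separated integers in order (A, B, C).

Answer: 0 7 0

Derivation:
Step 1: fill(C) -> (A=0 B=6 C=11)
Step 2: pour(C -> B) -> (A=0 B=7 C=10)
Step 3: fill(A) -> (A=4 B=7 C=10)
Step 4: empty(C) -> (A=4 B=7 C=0)
Step 5: empty(B) -> (A=4 B=0 C=0)
Step 6: fill(B) -> (A=4 B=7 C=0)
Step 7: empty(A) -> (A=0 B=7 C=0)
Step 8: fill(C) -> (A=0 B=7 C=11)
Step 9: empty(C) -> (A=0 B=7 C=0)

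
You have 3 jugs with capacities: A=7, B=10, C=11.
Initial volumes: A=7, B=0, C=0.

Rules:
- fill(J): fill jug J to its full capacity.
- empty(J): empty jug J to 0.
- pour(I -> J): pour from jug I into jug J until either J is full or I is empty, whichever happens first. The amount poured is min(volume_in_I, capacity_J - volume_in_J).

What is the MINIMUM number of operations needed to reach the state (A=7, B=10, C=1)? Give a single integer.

Answer: 2

Derivation:
BFS from (A=7, B=0, C=0). One shortest path:
  1. fill(C) -> (A=7 B=0 C=11)
  2. pour(C -> B) -> (A=7 B=10 C=1)
Reached target in 2 moves.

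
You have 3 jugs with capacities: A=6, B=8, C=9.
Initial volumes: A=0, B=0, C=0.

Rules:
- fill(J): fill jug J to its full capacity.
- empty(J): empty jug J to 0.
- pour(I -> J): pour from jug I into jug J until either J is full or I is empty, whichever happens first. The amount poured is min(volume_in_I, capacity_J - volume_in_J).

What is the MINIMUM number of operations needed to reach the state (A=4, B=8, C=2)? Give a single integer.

Answer: 6

Derivation:
BFS from (A=0, B=0, C=0). One shortest path:
  1. fill(A) -> (A=6 B=0 C=0)
  2. fill(B) -> (A=6 B=8 C=0)
  3. pour(B -> C) -> (A=6 B=0 C=8)
  4. pour(A -> B) -> (A=0 B=6 C=8)
  5. pour(C -> A) -> (A=6 B=6 C=2)
  6. pour(A -> B) -> (A=4 B=8 C=2)
Reached target in 6 moves.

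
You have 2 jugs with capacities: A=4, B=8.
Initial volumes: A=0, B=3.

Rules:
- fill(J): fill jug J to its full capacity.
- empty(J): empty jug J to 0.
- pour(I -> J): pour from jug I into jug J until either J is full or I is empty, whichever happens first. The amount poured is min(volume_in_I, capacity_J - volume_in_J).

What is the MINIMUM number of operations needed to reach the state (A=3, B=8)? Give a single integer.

BFS from (A=0, B=3). One shortest path:
  1. pour(B -> A) -> (A=3 B=0)
  2. fill(B) -> (A=3 B=8)
Reached target in 2 moves.

Answer: 2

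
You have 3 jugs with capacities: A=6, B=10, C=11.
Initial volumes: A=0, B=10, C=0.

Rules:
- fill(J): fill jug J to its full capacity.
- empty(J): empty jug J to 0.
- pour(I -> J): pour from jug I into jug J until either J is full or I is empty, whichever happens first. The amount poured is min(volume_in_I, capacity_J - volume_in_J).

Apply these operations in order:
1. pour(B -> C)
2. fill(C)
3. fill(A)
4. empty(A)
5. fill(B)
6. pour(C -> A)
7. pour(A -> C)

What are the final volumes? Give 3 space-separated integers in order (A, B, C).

Step 1: pour(B -> C) -> (A=0 B=0 C=10)
Step 2: fill(C) -> (A=0 B=0 C=11)
Step 3: fill(A) -> (A=6 B=0 C=11)
Step 4: empty(A) -> (A=0 B=0 C=11)
Step 5: fill(B) -> (A=0 B=10 C=11)
Step 6: pour(C -> A) -> (A=6 B=10 C=5)
Step 7: pour(A -> C) -> (A=0 B=10 C=11)

Answer: 0 10 11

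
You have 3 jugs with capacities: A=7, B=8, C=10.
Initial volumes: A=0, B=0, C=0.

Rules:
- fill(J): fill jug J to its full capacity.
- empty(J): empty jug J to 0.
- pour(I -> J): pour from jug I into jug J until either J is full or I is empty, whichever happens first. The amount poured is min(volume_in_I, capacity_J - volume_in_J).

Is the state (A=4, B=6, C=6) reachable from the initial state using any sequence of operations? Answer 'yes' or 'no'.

BFS explored all 414 reachable states.
Reachable set includes: (0,0,0), (0,0,1), (0,0,2), (0,0,3), (0,0,4), (0,0,5), (0,0,6), (0,0,7), (0,0,8), (0,0,9), (0,0,10), (0,1,0) ...
Target (A=4, B=6, C=6) not in reachable set → no.

Answer: no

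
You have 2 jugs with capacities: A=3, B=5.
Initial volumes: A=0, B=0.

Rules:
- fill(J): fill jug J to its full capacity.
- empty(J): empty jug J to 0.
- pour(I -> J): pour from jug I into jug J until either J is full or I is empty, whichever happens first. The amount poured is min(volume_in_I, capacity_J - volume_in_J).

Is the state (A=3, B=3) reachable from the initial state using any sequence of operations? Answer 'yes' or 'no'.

Answer: yes

Derivation:
BFS from (A=0, B=0):
  1. fill(A) -> (A=3 B=0)
  2. pour(A -> B) -> (A=0 B=3)
  3. fill(A) -> (A=3 B=3)
Target reached → yes.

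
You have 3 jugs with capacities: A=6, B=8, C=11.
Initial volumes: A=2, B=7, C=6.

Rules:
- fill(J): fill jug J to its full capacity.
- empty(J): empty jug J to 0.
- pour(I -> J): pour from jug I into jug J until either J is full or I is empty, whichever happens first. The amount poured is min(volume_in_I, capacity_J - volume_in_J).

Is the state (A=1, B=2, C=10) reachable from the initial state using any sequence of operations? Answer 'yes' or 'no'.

Answer: no

Derivation:
BFS explored all 407 reachable states.
Reachable set includes: (0,0,0), (0,0,1), (0,0,2), (0,0,3), (0,0,4), (0,0,5), (0,0,6), (0,0,7), (0,0,8), (0,0,9), (0,0,10), (0,0,11) ...
Target (A=1, B=2, C=10) not in reachable set → no.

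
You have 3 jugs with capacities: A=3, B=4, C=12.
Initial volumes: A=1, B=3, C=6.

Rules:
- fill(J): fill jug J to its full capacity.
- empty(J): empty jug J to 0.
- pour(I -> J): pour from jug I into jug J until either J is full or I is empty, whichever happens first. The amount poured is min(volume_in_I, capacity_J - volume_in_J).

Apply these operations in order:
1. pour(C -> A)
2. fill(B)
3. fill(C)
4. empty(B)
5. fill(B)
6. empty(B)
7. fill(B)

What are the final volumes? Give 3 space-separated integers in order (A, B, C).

Step 1: pour(C -> A) -> (A=3 B=3 C=4)
Step 2: fill(B) -> (A=3 B=4 C=4)
Step 3: fill(C) -> (A=3 B=4 C=12)
Step 4: empty(B) -> (A=3 B=0 C=12)
Step 5: fill(B) -> (A=3 B=4 C=12)
Step 6: empty(B) -> (A=3 B=0 C=12)
Step 7: fill(B) -> (A=3 B=4 C=12)

Answer: 3 4 12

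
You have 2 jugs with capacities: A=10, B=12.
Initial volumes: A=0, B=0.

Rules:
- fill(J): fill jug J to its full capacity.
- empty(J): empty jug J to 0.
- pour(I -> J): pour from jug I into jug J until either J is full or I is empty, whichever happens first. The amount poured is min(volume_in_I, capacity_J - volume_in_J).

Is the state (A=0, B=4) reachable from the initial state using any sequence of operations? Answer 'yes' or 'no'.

Answer: yes

Derivation:
BFS from (A=0, B=0):
  1. fill(B) -> (A=0 B=12)
  2. pour(B -> A) -> (A=10 B=2)
  3. empty(A) -> (A=0 B=2)
  4. pour(B -> A) -> (A=2 B=0)
  5. fill(B) -> (A=2 B=12)
  6. pour(B -> A) -> (A=10 B=4)
  7. empty(A) -> (A=0 B=4)
Target reached → yes.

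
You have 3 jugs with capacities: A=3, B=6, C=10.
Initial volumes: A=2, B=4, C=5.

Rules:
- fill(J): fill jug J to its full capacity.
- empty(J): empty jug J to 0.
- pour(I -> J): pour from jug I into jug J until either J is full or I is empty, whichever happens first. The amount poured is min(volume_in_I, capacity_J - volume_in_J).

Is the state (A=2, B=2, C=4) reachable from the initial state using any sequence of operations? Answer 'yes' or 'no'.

Answer: no

Derivation:
BFS explored all 219 reachable states.
Reachable set includes: (0,0,0), (0,0,1), (0,0,2), (0,0,3), (0,0,4), (0,0,5), (0,0,6), (0,0,7), (0,0,8), (0,0,9), (0,0,10), (0,1,0) ...
Target (A=2, B=2, C=4) not in reachable set → no.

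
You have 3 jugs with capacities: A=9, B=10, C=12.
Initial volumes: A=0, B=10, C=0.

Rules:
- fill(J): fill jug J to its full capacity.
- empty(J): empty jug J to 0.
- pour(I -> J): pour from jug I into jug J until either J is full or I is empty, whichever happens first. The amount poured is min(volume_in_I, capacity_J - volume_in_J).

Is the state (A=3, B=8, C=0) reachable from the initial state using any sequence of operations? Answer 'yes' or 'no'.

BFS from (A=0, B=10, C=0):
  1. pour(B -> C) -> (A=0 B=0 C=10)
  2. fill(B) -> (A=0 B=10 C=10)
  3. pour(B -> C) -> (A=0 B=8 C=12)
  4. pour(C -> A) -> (A=9 B=8 C=3)
  5. empty(A) -> (A=0 B=8 C=3)
  6. pour(C -> A) -> (A=3 B=8 C=0)
Target reached → yes.

Answer: yes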